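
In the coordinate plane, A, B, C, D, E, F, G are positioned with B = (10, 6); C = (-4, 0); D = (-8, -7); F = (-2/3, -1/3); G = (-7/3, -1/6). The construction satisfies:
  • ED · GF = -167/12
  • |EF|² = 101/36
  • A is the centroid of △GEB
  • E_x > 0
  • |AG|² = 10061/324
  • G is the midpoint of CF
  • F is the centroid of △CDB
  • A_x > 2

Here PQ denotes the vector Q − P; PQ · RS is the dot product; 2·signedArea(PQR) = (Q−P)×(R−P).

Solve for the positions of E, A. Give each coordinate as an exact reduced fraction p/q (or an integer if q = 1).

A = (26/9, 16/9)
E = (1, -1/2)

1. E_x = 1  [line -5/3·x + 1/6·y + 7/4 = 0 ∩ |EF|² = 101/36]
2. E_y = -1/2  [line -5/3·x + 1/6·y + 7/4 = 0 ∩ |EF|² = 101/36]
   → E = (1, -1/2)
3. A_x = 26/9  [A is the centroid of △GEB]
4. A_y = 16/9  [A is the centroid of △GEB]
   → A = (26/9, 16/9)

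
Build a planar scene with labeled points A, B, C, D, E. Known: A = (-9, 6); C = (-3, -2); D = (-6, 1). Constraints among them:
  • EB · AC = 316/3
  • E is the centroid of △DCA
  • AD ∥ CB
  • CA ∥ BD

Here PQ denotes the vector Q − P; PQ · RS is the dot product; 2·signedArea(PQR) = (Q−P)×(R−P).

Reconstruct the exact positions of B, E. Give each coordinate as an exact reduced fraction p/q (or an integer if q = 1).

B = (0, -7)
E = (-6, 5/3)

1. B_x = 0  [CA ∥ BD ∩ AD ∥ CB]
2. B_y = -7  [CA ∥ BD ∩ AD ∥ CB]
   → B = (0, -7)
3. E_x = -6  [E is the centroid of △DCA]
4. E_y = 5/3  [E is the centroid of △DCA]
   → E = (-6, 5/3)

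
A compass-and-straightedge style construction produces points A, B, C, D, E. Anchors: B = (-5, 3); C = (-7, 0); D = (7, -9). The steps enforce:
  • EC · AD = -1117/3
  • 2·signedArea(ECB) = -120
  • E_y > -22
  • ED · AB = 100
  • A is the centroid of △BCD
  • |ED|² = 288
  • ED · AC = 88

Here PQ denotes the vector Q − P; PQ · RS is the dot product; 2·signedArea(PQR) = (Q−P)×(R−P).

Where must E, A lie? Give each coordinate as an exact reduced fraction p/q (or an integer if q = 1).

A = (-5/3, -2)
E = (19, -21)

1. A_x = -5/3  [A is the centroid of △BCD]
2. A_y = -2  [A is the centroid of △BCD]
   → A = (-5/3, -2)
3. E_x = 19  [EC · AD = -1117/3 ∩ 2·signedArea(ECB) = -120]
4. E_y = -21  [EC · AD = -1117/3 ∩ 2·signedArea(ECB) = -120]
   → E = (19, -21)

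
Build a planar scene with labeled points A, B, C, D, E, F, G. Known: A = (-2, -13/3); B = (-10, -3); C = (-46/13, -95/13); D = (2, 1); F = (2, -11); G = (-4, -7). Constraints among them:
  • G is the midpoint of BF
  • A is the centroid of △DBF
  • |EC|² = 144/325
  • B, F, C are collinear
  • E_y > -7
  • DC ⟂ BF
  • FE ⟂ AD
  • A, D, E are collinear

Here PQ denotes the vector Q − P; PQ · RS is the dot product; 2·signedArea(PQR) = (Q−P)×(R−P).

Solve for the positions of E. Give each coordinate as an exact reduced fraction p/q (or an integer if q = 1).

E = (-94/25, -167/25)

1. E_x = -94/25  [A, D, E are collinear ∩ FE ⟂ AD]
2. E_y = -167/25  [A, D, E are collinear ∩ FE ⟂ AD]
   → E = (-94/25, -167/25)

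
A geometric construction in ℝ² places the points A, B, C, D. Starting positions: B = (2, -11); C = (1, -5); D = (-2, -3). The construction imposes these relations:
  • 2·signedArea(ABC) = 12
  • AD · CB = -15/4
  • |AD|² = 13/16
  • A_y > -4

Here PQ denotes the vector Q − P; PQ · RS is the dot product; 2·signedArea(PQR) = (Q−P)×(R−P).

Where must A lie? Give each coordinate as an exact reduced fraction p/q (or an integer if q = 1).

1. A_x = -5/4  [2·signedArea(ABC) = 12 ∩ AD · CB = -15/4]
2. A_y = -7/2  [2·signedArea(ABC) = 12 ∩ AD · CB = -15/4]
   → A = (-5/4, -7/2)

A = (-5/4, -7/2)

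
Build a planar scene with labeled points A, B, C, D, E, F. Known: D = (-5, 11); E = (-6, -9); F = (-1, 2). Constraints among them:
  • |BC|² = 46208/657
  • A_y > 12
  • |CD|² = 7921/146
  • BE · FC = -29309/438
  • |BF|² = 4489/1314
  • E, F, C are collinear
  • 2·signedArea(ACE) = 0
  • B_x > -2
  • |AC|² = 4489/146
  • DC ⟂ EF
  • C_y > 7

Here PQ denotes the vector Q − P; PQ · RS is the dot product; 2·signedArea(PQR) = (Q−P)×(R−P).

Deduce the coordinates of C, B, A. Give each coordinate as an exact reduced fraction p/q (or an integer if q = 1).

1. C_x = 249/146  [E, F, C are collinear ∩ DC ⟂ EF]
2. C_y = 1161/146  [E, F, C are collinear ∩ DC ⟂ EF]
   → C = (249/146, 1161/146)
3. B_x = -773/438  [line -395/146·x + -869/146·y + -632/219 = 0 ∩ |BF|² = 4489/1314]
4. B_y = 139/438  [line -395/146·x + -869/146·y + -632/219 = 0 ∩ |BF|² = 4489/1314]
   → B = (-773/438, 139/438)
5. A_x = 4  [line 2475/146·x + -1125/146·y + 4725/146 = 0 ∩ |AC|² = 4489/146]
6. A_y = 13  [line 2475/146·x + -1125/146·y + 4725/146 = 0 ∩ |AC|² = 4489/146]
   → A = (4, 13)

A = (4, 13)
B = (-773/438, 139/438)
C = (249/146, 1161/146)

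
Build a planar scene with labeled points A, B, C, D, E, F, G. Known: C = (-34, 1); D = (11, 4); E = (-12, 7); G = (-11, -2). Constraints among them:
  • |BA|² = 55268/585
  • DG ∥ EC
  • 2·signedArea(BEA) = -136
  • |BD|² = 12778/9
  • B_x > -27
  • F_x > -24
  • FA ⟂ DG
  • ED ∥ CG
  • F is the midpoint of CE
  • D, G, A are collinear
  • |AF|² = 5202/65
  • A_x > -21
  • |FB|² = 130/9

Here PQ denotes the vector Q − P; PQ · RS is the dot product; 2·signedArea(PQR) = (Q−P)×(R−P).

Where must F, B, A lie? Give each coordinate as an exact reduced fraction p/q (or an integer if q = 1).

1. F_x = -23  [F is the midpoint of CE]
2. F_y = 4  [F is the midpoint of CE]
   → F = (-23, 4)
3. A_x = -1342/65  [D, G, A are collinear ∩ FA ⟂ DG]
4. A_y = -301/65  [D, G, A are collinear ∩ FA ⟂ DG]
   → A = (-1342/65, -301/65)
5. B_x = -80/3  [line 756/65·x + -562/65·y + 21846/65 = 0 ∩ |BA|² = 55268/585]
6. B_y = 3  [line 756/65·x + -562/65·y + 21846/65 = 0 ∩ |BA|² = 55268/585]
   → B = (-80/3, 3)

A = (-1342/65, -301/65)
B = (-80/3, 3)
F = (-23, 4)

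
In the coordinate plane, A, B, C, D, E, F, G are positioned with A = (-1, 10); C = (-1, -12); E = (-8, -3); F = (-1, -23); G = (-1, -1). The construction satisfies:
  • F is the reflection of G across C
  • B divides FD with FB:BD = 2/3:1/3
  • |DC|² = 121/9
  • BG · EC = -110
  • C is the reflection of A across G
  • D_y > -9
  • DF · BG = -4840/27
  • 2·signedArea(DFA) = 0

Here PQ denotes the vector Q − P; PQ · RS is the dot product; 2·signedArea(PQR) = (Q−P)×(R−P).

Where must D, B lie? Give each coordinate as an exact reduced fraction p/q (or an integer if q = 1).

1. D_x = -1  [2·signedArea(DFA) = 0]
2. D_y = -25/3  [|DC|² = 121/9]
   → D = (-1, -25/3)
3. B_x = -1  [B divides FD with FB:BD = 2/3:1/3]
4. B_y = -119/9  [B divides FD with FB:BD = 2/3:1/3]
   → B = (-1, -119/9)

B = (-1, -119/9)
D = (-1, -25/3)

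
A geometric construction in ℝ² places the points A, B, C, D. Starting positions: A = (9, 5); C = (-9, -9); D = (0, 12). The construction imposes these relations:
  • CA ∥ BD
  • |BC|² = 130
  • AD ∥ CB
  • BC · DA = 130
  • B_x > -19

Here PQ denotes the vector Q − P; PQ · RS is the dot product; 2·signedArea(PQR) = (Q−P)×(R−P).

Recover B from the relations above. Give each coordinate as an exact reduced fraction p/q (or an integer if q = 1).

B = (-18, -2)

1. B_x = -18  [CA ∥ BD ∩ AD ∥ CB]
2. B_y = -2  [CA ∥ BD ∩ AD ∥ CB]
   → B = (-18, -2)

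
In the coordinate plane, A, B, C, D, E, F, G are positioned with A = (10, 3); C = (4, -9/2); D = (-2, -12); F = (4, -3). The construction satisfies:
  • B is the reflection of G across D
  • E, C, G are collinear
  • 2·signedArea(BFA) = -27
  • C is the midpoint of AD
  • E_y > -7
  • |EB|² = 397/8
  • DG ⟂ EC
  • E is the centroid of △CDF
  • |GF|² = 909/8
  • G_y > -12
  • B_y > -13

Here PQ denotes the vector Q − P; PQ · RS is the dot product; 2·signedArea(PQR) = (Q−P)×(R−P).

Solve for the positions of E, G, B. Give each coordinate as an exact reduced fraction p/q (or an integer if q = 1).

1. E_x = 2  [E is the centroid of △CDF]
2. E_y = -13/2  [E is the centroid of △CDF]
   → E = (2, -13/2)
3. G_x = -11/4  [E, C, G are collinear ∩ DG ⟂ EC]
4. G_y = -45/4  [E, C, G are collinear ∩ DG ⟂ EC]
   → G = (-11/4, -45/4)
5. B_x = -5/4  [B is the reflection of G across D]
6. B_y = -51/4  [B is the reflection of G across D]
   → B = (-5/4, -51/4)

B = (-5/4, -51/4)
E = (2, -13/2)
G = (-11/4, -45/4)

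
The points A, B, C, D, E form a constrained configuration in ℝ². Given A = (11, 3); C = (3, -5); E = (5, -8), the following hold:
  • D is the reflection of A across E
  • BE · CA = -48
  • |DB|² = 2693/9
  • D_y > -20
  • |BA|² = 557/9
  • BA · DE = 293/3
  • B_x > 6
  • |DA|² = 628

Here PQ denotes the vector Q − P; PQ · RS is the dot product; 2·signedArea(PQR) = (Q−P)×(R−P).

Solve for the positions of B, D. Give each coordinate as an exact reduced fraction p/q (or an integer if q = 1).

B = (19/3, -10/3)
D = (-1, -19)

1. B_x = 19/3  [line -8·x + -8·y + 24 = 0 ∩ |BA|² = 557/9]
2. B_y = -10/3  [line -8·x + -8·y + 24 = 0 ∩ |BA|² = 557/9]
   → B = (19/3, -10/3)
3. D_x = -1  [D is the reflection of A across E]
4. D_y = -19  [D is the reflection of A across E]
   → D = (-1, -19)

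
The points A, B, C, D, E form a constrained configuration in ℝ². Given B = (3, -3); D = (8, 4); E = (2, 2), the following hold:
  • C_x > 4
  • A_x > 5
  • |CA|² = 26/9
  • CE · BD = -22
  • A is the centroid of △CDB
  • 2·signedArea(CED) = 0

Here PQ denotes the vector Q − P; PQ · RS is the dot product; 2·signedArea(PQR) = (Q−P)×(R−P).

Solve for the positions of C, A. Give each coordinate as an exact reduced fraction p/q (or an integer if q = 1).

1. C_x = 5  [2·signedArea(CED) = 0 ∩ CE · BD = -22]
2. C_y = 3  [2·signedArea(CED) = 0 ∩ CE · BD = -22]
   → C = (5, 3)
3. A_x = 16/3  [A is the centroid of △CDB]
4. A_y = 4/3  [A is the centroid of △CDB]
   → A = (16/3, 4/3)

A = (16/3, 4/3)
C = (5, 3)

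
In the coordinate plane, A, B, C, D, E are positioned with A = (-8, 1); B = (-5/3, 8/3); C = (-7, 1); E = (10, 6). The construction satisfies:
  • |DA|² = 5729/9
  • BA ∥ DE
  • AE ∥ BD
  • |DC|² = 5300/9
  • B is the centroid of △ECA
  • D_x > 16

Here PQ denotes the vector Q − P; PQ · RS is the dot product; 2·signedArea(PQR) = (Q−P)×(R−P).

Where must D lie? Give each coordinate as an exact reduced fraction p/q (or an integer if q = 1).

D = (49/3, 23/3)

1. D_x = 49/3  [BA ∥ DE ∩ AE ∥ BD]
2. D_y = 23/3  [BA ∥ DE ∩ AE ∥ BD]
   → D = (49/3, 23/3)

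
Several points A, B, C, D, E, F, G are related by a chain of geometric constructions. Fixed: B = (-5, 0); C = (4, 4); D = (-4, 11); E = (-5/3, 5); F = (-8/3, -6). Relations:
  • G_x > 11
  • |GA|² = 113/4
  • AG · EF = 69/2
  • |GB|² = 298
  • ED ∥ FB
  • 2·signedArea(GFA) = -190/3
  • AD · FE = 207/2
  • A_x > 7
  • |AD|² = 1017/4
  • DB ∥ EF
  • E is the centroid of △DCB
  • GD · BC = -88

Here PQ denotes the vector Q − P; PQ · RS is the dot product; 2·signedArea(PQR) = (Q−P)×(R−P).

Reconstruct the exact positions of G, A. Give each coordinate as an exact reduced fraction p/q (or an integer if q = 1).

A = (8, 1/2)
G = (12, -3)

1. G_x = 12  [line -9·x + -4·y + 96 = 0 ∩ |GB|² = 298]
2. G_y = -3  [line -9·x + -4·y + 96 = 0 ∩ |GB|² = 298]
   → G = (12, -3)
3. A_x = 8  [AD · FE = 207/2 ∩ 2·signedArea(GFA) = -190/3]
4. A_y = 1/2  [AD · FE = 207/2 ∩ 2·signedArea(GFA) = -190/3]
   → A = (8, 1/2)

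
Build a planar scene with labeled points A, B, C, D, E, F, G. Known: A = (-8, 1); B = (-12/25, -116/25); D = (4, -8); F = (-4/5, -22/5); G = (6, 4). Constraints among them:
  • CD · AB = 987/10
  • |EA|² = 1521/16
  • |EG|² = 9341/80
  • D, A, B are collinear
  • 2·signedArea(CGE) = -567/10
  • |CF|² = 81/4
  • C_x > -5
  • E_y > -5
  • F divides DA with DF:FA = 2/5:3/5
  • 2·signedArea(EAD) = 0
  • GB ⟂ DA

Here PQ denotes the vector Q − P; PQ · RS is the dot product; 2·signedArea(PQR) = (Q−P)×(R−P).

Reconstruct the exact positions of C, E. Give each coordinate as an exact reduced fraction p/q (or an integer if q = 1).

C = (-22/5, -17/10)
E = (-1/5, -97/20)

1. C_x = -22/5  [line -188/25·x + 141/25·y + -47/2 = 0 ∩ |CF|² = 81/4]
2. C_y = -17/10  [line -188/25·x + 141/25·y + -47/2 = 0 ∩ |CF|² = 81/4]
   → C = (-22/5, -17/10)
3. E_x = -1/5  [2·signedArea(CGE) = -567/10 ∩ 2·signedArea(EAD) = 0]
4. E_y = -97/20  [2·signedArea(CGE) = -567/10 ∩ 2·signedArea(EAD) = 0]
   → E = (-1/5, -97/20)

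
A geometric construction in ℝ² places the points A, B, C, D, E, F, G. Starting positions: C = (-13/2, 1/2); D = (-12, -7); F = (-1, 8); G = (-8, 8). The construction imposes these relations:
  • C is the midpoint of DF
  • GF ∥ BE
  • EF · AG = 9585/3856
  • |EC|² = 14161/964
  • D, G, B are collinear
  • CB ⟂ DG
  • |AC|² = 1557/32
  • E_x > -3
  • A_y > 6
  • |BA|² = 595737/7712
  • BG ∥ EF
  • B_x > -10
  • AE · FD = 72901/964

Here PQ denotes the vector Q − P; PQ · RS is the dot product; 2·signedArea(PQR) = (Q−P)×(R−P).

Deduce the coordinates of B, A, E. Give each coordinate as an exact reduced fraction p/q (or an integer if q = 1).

A = (-19/8, 49/8)
B = (-2354/241, 661/482)
E = (-667/241, 661/482)

1. B_x = -2354/241  [D, G, B are collinear ∩ CB ⟂ DG]
2. B_y = 661/482  [D, G, B are collinear ∩ CB ⟂ DG]
   → B = (-2354/241, 661/482)
3. E_x = -667/241  [BG ∥ EF ∩ GF ∥ BE]
4. E_y = 661/482  [BG ∥ EF ∩ GF ∥ BE]
   → E = (-667/241, 661/482)
5. A_x = -19/8  [AE · FD = 72901/964 ∩ EF · AG = 9585/3856]
6. A_y = 49/8  [AE · FD = 72901/964 ∩ EF · AG = 9585/3856]
   → A = (-19/8, 49/8)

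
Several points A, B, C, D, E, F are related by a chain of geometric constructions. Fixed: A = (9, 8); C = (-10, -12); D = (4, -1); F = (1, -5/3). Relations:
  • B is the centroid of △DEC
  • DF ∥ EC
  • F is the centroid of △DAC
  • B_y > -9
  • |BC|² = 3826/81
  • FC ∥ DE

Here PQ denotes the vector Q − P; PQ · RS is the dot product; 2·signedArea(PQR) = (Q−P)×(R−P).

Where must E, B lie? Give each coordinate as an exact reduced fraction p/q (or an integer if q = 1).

1. E_x = -7  [DF ∥ EC ∩ FC ∥ DE]
2. E_y = -34/3  [DF ∥ EC ∩ FC ∥ DE]
   → E = (-7, -34/3)
3. B_x = -13/3  [B is the centroid of △DEC]
4. B_y = -73/9  [B is the centroid of △DEC]
   → B = (-13/3, -73/9)

B = (-13/3, -73/9)
E = (-7, -34/3)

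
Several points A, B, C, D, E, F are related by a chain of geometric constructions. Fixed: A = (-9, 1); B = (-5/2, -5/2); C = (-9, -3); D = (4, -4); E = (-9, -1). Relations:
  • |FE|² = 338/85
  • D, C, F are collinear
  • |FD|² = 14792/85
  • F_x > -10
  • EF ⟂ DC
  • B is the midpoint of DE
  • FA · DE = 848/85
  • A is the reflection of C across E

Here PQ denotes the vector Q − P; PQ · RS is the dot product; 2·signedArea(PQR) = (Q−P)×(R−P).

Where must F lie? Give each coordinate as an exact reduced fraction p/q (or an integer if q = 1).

F = (-778/85, -254/85)

1. F_x = -778/85  [D, C, F are collinear ∩ EF ⟂ DC]
2. F_y = -254/85  [D, C, F are collinear ∩ EF ⟂ DC]
   → F = (-778/85, -254/85)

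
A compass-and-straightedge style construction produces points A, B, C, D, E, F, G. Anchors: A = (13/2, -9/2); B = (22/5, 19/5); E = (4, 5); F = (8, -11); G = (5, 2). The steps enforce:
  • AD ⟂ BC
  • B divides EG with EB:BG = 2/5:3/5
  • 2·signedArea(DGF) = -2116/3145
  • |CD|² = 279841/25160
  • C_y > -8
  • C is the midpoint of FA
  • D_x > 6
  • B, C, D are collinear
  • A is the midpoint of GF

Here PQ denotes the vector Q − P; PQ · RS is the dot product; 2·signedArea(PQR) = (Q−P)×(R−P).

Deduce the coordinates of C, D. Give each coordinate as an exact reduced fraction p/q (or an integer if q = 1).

1. C_x = 29/4  [C is the midpoint of FA]
2. C_y = -31/4  [C is the midpoint of FA]
   → C = (29/4, -31/4)
3. D_x = 40577/6290  [B, C, D are collinear ∩ AD ⟂ BC]
4. D_y = -28381/6290  [B, C, D are collinear ∩ AD ⟂ BC]
   → D = (40577/6290, -28381/6290)

C = (29/4, -31/4)
D = (40577/6290, -28381/6290)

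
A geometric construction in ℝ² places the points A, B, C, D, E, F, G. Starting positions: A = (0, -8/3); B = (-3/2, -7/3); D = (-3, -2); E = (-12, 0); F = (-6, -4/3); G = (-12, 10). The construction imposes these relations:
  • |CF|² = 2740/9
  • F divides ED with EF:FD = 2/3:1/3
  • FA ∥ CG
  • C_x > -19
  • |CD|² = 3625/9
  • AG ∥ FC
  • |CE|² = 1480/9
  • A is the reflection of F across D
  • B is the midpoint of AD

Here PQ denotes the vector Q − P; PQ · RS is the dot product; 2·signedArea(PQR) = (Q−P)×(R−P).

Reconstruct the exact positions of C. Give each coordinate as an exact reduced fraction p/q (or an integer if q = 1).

1. C_x = -18  [FA ∥ CG ∩ AG ∥ FC]
2. C_y = 34/3  [FA ∥ CG ∩ AG ∥ FC]
   → C = (-18, 34/3)

C = (-18, 34/3)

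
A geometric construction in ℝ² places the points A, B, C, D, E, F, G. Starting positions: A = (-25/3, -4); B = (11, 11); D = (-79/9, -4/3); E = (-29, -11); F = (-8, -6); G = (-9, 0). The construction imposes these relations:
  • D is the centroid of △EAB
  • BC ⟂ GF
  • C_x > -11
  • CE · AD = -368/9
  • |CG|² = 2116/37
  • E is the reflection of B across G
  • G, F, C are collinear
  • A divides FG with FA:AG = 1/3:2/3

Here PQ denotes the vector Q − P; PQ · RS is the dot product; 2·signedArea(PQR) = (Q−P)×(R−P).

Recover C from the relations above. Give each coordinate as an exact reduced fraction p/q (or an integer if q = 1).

1. C_x = -379/37  [G, F, C are collinear ∩ BC ⟂ GF]
2. C_y = 276/37  [G, F, C are collinear ∩ BC ⟂ GF]
   → C = (-379/37, 276/37)

C = (-379/37, 276/37)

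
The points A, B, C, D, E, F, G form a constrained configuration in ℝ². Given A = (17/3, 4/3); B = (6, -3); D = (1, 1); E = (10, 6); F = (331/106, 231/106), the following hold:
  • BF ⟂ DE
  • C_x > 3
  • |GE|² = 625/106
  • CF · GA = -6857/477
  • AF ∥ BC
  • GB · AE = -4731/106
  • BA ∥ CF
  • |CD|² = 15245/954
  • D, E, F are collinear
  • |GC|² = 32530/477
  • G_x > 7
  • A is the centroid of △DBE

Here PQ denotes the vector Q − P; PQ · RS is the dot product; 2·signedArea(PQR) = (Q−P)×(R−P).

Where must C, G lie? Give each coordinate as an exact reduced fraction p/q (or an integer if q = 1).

C = (1099/318, -685/318)
G = (835/106, 511/106)

1. C_x = 1099/318  [BA ∥ CF ∩ AF ∥ BC]
2. C_y = -685/318  [BA ∥ CF ∩ AF ∥ BC]
   → C = (1099/318, -685/318)
3. G_x = 835/106  [GB · AE = -4731/106 ∩ CF · GA = -6857/477]
4. G_y = 511/106  [GB · AE = -4731/106 ∩ CF · GA = -6857/477]
   → G = (835/106, 511/106)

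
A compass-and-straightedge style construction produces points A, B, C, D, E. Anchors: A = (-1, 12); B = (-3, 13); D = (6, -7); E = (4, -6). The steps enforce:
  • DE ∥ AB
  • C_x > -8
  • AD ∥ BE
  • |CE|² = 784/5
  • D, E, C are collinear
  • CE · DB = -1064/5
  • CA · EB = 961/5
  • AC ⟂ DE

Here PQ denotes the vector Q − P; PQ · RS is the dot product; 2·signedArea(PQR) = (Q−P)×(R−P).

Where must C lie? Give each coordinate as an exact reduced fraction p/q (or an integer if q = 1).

C = (-36/5, -2/5)

1. C_x = -36/5  [D, E, C are collinear ∩ AC ⟂ DE]
2. C_y = -2/5  [D, E, C are collinear ∩ AC ⟂ DE]
   → C = (-36/5, -2/5)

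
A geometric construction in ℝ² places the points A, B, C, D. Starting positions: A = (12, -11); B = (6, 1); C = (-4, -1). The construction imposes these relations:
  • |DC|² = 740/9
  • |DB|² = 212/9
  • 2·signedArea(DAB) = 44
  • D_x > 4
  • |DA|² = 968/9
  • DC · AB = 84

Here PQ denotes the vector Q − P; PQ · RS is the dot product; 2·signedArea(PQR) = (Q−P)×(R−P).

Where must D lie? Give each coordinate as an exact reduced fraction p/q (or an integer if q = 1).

D = (14/3, -11/3)

1. D_x = 14/3  [DC · AB = 84 ∩ 2·signedArea(DAB) = 44]
2. D_y = -11/3  [DC · AB = 84 ∩ 2·signedArea(DAB) = 44]
   → D = (14/3, -11/3)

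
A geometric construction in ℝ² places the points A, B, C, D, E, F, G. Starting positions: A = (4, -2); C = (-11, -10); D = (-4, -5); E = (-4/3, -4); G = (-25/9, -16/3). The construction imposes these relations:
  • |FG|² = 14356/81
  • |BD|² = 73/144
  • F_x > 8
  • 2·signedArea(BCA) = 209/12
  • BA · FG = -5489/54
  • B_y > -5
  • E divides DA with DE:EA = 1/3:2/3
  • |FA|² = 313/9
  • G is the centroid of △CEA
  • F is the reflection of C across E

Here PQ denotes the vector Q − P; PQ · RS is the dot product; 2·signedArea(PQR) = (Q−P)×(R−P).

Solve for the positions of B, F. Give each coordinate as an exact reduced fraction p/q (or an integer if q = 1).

B = (-10/3, -19/4)
F = (25/3, 2)

1. B_x = -10/3  [line -8·x + 15·y + 535/12 = 0 ∩ |BD|² = 73/144]
2. B_y = -19/4  [line -8·x + 15·y + 535/12 = 0 ∩ |BD|² = 73/144]
   → B = (-10/3, -19/4)
3. F_x = 25/3  [BA · FG = -5489/54 ∩ F is the reflection of C across E]
4. F_y = 2  [BA · FG = -5489/54 ∩ F is the reflection of C across E]
   → F = (25/3, 2)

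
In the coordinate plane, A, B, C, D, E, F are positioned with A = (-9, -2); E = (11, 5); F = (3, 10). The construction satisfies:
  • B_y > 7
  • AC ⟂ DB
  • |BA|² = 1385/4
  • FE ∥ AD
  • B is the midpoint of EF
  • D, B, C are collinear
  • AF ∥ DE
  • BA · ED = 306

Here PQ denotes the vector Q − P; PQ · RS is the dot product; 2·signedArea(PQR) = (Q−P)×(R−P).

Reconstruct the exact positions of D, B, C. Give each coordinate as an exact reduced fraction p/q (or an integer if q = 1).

B = (7, 15/2)
C = (-825/1097, -7186/1097)
D = (-1, -7)

1. D_x = -1  [AF ∥ DE ∩ FE ∥ AD]
2. D_y = -7  [AF ∥ DE ∩ FE ∥ AD]
   → D = (-1, -7)
3. B_x = 7  [B is the midpoint of EF]
4. B_y = 15/2  [B is the midpoint of EF]
   → B = (7, 15/2)
5. C_x = -825/1097  [D, B, C are collinear ∩ AC ⟂ DB]
6. C_y = -7186/1097  [D, B, C are collinear ∩ AC ⟂ DB]
   → C = (-825/1097, -7186/1097)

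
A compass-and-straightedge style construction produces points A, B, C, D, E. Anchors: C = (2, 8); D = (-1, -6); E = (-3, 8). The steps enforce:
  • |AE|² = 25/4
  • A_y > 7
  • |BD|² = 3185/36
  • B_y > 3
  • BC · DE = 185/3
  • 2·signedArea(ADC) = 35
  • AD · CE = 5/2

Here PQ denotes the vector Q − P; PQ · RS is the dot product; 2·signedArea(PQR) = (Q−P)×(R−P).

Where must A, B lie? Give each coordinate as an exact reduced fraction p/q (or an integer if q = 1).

1. A_x = -1/2  [2·signedArea(ADC) = 35 ∩ AD · CE = 5/2]
2. A_y = 8  [2·signedArea(ADC) = 35 ∩ AD · CE = 5/2]
   → A = (-1/2, 8)
3. B_x = 1/6  [line 2·x + -14·y + 139/3 = 0 ∩ |BD|² = 3185/36]
4. B_y = 10/3  [line 2·x + -14·y + 139/3 = 0 ∩ |BD|² = 3185/36]
   → B = (1/6, 10/3)

A = (-1/2, 8)
B = (1/6, 10/3)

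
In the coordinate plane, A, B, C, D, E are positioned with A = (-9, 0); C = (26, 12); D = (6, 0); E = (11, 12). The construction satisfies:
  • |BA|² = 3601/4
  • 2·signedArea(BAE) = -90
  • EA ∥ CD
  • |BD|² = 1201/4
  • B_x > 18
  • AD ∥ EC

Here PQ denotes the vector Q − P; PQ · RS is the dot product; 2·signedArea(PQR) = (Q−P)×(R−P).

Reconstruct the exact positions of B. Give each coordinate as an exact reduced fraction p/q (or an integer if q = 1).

1. B_x = 37/2  [line -12·x + 20·y + -18 = 0 ∩ |BA|² = 3601/4]
2. B_y = 12  [line -12·x + 20·y + -18 = 0 ∩ |BA|² = 3601/4]
   → B = (37/2, 12)

B = (37/2, 12)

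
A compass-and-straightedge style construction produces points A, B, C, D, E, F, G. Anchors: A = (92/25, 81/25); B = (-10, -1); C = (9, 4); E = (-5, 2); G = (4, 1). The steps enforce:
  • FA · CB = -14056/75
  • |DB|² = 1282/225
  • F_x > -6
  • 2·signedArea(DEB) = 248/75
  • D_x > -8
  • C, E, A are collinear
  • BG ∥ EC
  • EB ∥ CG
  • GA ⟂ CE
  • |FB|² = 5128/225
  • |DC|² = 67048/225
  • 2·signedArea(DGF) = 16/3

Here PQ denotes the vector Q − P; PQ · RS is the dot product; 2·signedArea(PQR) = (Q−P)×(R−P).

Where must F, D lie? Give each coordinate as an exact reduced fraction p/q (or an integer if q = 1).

1. D_x = -193/25  [line 3·x + -5·y + 1627/75 = 0 ∩ |DB|² = 1282/225]
2. D_y = -22/75  [line 3·x + -5·y + 1627/75 = 0 ∩ |DB|² = 1282/225]
   → D = (-193/25, -22/75)
3. F_x = -136/25  [FA · CB = -14056/75 ∩ 2·signedArea(DGF) = 16/3]
4. F_y = 31/75  [FA · CB = -14056/75 ∩ 2·signedArea(DGF) = 16/3]
   → F = (-136/25, 31/75)

D = (-193/25, -22/75)
F = (-136/25, 31/75)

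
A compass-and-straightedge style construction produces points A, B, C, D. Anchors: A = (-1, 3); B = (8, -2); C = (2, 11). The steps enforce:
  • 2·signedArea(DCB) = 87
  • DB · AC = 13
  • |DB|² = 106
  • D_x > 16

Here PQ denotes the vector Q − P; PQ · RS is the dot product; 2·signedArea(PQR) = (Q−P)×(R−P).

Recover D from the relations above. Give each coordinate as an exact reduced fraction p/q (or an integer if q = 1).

1. D_x = 17  [2·signedArea(DCB) = 87 ∩ DB · AC = 13]
2. D_y = -7  [2·signedArea(DCB) = 87 ∩ DB · AC = 13]
   → D = (17, -7)

D = (17, -7)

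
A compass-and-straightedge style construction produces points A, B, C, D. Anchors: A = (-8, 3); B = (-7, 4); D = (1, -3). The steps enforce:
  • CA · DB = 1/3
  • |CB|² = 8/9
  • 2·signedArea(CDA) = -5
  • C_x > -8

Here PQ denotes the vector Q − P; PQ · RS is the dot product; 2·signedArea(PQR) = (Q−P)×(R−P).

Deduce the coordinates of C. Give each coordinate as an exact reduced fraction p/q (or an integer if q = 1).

1. C_x = -23/3  [2·signedArea(CDA) = -5 ∩ CA · DB = 1/3]
2. C_y = 10/3  [2·signedArea(CDA) = -5 ∩ CA · DB = 1/3]
   → C = (-23/3, 10/3)

C = (-23/3, 10/3)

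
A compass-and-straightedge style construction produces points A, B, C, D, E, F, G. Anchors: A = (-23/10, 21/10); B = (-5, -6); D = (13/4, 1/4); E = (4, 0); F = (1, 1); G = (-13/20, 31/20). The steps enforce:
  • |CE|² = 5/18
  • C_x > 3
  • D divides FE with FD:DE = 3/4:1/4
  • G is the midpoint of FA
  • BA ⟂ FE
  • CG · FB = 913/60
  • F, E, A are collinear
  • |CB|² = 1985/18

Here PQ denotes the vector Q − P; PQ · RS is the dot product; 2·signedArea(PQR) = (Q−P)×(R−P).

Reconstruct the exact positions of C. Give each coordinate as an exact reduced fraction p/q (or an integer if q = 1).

C = (7/2, 1/6)

1. C_x = 7/2  [line 6·x + 7·y + -133/6 = 0 ∩ |CB|² = 1985/18]
2. C_y = 1/6  [line 6·x + 7·y + -133/6 = 0 ∩ |CB|² = 1985/18]
   → C = (7/2, 1/6)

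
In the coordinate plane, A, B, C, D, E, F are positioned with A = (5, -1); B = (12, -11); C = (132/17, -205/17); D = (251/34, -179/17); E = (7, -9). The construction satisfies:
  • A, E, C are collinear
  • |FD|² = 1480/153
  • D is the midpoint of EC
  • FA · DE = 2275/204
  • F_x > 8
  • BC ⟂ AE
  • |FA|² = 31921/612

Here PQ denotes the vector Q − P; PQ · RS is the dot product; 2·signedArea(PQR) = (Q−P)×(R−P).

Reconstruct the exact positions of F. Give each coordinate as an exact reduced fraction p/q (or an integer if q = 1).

1. F_x = 829/102  [line 13/34·x + -26/17·y + -2977/204 = 0 ∩ |FD|² = 1480/153]
2. F_y = -383/51  [line 13/34·x + -26/17·y + -2977/204 = 0 ∩ |FD|² = 1480/153]
   → F = (829/102, -383/51)

F = (829/102, -383/51)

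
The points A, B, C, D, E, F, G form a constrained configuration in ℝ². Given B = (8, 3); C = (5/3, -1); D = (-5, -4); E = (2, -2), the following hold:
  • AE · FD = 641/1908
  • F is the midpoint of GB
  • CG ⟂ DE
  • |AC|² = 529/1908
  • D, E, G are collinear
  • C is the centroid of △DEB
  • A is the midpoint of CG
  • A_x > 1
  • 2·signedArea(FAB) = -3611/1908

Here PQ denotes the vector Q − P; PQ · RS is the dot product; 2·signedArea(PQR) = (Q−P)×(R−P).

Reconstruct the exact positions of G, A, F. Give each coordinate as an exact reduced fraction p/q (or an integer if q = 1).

1. G_x = 311/159  [D, E, G are collinear ∩ CG ⟂ DE]
2. G_y = -320/159  [D, E, G are collinear ∩ CG ⟂ DE]
   → G = (311/159, -320/159)
3. A_x = 96/53  [A is the midpoint of CG]
4. A_y = -479/318  [A is the midpoint of CG]
   → A = (96/53, -479/318)
5. F_x = 1583/318  [F is the midpoint of GB]
6. F_y = 157/318  [F is the midpoint of GB]
   → F = (1583/318, 157/318)

A = (96/53, -479/318)
F = (1583/318, 157/318)
G = (311/159, -320/159)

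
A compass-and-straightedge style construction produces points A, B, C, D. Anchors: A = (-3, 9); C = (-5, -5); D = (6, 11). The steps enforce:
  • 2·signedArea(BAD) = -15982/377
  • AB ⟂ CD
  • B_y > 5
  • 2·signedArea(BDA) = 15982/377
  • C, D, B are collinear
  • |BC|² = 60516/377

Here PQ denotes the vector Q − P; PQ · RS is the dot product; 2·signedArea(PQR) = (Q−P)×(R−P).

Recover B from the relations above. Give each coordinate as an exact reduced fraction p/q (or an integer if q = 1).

1. B_x = 821/377  [C, D, B are collinear ∩ AB ⟂ CD]
2. B_y = 2051/377  [C, D, B are collinear ∩ AB ⟂ CD]
   → B = (821/377, 2051/377)

B = (821/377, 2051/377)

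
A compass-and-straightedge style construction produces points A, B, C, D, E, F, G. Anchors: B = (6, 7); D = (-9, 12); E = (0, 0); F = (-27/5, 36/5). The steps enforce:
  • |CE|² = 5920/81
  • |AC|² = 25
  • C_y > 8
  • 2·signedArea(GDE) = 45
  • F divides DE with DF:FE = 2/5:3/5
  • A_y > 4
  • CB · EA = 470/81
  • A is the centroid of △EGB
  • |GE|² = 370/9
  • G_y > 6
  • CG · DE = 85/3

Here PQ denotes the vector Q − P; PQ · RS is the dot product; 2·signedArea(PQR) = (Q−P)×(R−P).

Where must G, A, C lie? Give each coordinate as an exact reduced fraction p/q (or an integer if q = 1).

A = (5/3, 40/9)
C = (-4/3, 76/9)
G = (-1, 19/3)

1. G_x = -1  [line 12·x + 9·y + -45 = 0 ∩ |GE|² = 370/9]
2. G_y = 19/3  [line 12·x + 9·y + -45 = 0 ∩ |GE|² = 370/9]
   → G = (-1, 19/3)
3. A_x = 5/3  [A is the centroid of △EGB]
4. A_y = 40/9  [A is the centroid of △EGB]
   → A = (5/3, 40/9)
5. C_x = -4/3  [CB · EA = 470/81 ∩ CG · DE = 85/3]
6. C_y = 76/9  [CB · EA = 470/81 ∩ CG · DE = 85/3]
   → C = (-4/3, 76/9)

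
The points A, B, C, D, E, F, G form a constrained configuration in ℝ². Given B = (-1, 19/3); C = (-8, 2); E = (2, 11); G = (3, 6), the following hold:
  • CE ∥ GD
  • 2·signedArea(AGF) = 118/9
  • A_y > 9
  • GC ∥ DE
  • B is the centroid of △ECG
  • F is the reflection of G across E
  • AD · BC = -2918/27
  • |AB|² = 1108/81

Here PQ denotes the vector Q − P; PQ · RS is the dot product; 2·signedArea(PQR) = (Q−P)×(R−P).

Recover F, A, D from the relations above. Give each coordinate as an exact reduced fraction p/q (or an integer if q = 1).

1. F_x = 1  [F is the reflection of G across E]
2. F_y = 16  [F is the reflection of G across E]
   → F = (1, 16)
3. A_x = 1  [line -10·x + -2·y + 260/9 = 0 ∩ |AB|² = 1108/81]
4. A_y = 85/9  [line -10·x + -2·y + 260/9 = 0 ∩ |AB|² = 1108/81]
   → A = (1, 85/9)
5. D_x = 13  [AD · BC = -2918/27 ∩ GC ∥ DE]
6. D_y = 15  [AD · BC = -2918/27 ∩ GC ∥ DE]
   → D = (13, 15)

A = (1, 85/9)
D = (13, 15)
F = (1, 16)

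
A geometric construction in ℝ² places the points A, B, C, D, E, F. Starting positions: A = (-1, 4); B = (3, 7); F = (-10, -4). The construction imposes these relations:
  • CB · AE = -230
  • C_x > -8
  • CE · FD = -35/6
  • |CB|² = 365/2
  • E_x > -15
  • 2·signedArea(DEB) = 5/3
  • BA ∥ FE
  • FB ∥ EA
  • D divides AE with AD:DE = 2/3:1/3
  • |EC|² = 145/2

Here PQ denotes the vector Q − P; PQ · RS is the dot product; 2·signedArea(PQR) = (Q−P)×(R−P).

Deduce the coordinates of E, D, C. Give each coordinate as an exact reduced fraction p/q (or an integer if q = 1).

C = (-15/2, -3/2)
D = (-29/3, -10/3)
E = (-14, -7)

1. E_x = -14  [FB ∥ EA ∩ BA ∥ FE]
2. E_y = -7  [FB ∥ EA ∩ BA ∥ FE]
   → E = (-14, -7)
3. D_x = -29/3  [D divides AE with AD:DE = 2/3:1/3]
4. D_y = -10/3  [D divides AE with AD:DE = 2/3:1/3]
   → D = (-29/3, -10/3)
5. C_x = -15/2  [CB · AE = -230 ∩ CE · FD = -35/6]
6. C_y = -3/2  [CB · AE = -230 ∩ CE · FD = -35/6]
   → C = (-15/2, -3/2)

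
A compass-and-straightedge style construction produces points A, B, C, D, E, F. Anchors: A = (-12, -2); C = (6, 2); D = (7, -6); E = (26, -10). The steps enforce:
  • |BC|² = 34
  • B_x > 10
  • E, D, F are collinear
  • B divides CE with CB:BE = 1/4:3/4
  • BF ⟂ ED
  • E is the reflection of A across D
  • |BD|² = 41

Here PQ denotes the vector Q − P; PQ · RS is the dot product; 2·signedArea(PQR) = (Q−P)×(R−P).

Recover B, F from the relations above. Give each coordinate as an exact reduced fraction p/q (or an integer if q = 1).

B = (11, -1)
F = (3703/377, -2486/377)

1. B_x = 11  [B divides CE with CB:BE = 1/4:3/4]
2. B_y = -1  [B divides CE with CB:BE = 1/4:3/4]
   → B = (11, -1)
3. F_x = 3703/377  [E, D, F are collinear ∩ BF ⟂ ED]
4. F_y = -2486/377  [E, D, F are collinear ∩ BF ⟂ ED]
   → F = (3703/377, -2486/377)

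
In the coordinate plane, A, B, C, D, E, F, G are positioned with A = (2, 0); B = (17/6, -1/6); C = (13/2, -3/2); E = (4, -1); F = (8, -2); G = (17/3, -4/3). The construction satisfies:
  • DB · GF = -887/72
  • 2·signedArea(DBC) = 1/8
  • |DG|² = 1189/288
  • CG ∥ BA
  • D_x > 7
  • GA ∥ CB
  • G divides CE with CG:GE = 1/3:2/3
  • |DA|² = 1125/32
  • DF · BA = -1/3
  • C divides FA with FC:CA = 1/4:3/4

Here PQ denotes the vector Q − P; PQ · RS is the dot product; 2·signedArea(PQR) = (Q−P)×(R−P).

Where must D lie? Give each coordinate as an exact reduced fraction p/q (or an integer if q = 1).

1. D_x = 61/8  [DF · BA = -1/3 ∩ 2·signedArea(DBC) = 1/8]
2. D_y = -15/8  [DF · BA = -1/3 ∩ 2·signedArea(DBC) = 1/8]
   → D = (61/8, -15/8)

D = (61/8, -15/8)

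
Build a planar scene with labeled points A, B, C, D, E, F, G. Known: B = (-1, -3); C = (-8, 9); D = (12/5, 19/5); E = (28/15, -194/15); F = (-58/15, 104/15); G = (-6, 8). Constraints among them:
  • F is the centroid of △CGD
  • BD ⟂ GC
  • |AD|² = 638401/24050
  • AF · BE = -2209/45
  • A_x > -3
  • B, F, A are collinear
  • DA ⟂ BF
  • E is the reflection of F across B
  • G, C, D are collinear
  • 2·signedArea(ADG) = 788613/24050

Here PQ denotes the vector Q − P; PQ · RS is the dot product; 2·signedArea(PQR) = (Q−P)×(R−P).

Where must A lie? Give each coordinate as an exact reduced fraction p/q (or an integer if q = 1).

1. A_x = -61331/24050  [B, F, A are collinear ∩ DA ⟂ BF]
2. A_y = 57033/24050  [B, F, A are collinear ∩ DA ⟂ BF]
   → A = (-61331/24050, 57033/24050)

A = (-61331/24050, 57033/24050)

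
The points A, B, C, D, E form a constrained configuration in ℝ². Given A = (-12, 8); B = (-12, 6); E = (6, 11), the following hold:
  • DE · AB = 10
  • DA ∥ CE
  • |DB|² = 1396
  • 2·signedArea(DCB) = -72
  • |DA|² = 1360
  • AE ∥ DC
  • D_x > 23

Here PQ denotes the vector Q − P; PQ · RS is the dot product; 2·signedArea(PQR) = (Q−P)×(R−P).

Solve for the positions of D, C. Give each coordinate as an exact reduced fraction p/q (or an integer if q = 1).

1. D_y = 16  [DE · AB = 10]
2. D_x = 24  [|DB|² = 1396]
   → D = (24, 16)
3. C_x = 42  [DA ∥ CE ∩ AE ∥ DC]
4. C_y = 19  [DA ∥ CE ∩ AE ∥ DC]
   → C = (42, 19)

C = (42, 19)
D = (24, 16)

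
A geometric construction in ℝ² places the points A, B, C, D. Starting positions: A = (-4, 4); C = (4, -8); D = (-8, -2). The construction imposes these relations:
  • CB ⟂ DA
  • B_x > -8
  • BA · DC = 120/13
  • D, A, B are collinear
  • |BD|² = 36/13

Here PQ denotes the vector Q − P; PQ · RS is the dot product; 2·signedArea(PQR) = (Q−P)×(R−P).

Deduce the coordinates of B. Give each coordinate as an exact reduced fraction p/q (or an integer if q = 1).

1. B_x = -92/13  [D, A, B are collinear ∩ CB ⟂ DA]
2. B_y = -8/13  [D, A, B are collinear ∩ CB ⟂ DA]
   → B = (-92/13, -8/13)

B = (-92/13, -8/13)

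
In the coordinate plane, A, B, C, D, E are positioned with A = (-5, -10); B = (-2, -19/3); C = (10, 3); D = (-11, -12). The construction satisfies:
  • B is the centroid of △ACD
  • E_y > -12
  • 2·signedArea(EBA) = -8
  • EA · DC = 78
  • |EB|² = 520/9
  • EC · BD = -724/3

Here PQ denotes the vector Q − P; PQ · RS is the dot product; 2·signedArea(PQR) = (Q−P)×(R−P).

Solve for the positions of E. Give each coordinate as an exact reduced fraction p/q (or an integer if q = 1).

1. E_x = -8  [EC · BD = -724/3 ∩ EA · DC = 78]
2. E_y = -11  [EC · BD = -724/3 ∩ EA · DC = 78]
   → E = (-8, -11)

E = (-8, -11)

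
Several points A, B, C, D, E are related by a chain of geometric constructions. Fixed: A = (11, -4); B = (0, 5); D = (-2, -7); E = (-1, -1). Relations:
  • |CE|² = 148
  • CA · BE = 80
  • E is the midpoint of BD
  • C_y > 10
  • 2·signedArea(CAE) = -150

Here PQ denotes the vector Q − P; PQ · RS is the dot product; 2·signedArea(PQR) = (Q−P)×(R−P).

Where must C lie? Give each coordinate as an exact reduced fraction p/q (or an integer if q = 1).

C = (1, 11)

1. C_x = 1  [CA · BE = 80 ∩ 2·signedArea(CAE) = -150]
2. C_y = 11  [CA · BE = 80 ∩ 2·signedArea(CAE) = -150]
   → C = (1, 11)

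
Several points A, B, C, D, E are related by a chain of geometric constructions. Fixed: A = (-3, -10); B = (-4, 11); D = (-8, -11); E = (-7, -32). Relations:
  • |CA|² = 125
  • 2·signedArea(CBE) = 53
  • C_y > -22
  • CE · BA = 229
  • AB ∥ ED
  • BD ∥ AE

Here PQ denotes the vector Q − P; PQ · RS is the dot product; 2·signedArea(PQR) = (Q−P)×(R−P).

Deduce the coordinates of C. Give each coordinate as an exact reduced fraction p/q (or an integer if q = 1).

1. C_x = -5  [2·signedArea(CBE) = 53 ∩ CE · BA = 229]
2. C_y = -21  [2·signedArea(CBE) = 53 ∩ CE · BA = 229]
   → C = (-5, -21)

C = (-5, -21)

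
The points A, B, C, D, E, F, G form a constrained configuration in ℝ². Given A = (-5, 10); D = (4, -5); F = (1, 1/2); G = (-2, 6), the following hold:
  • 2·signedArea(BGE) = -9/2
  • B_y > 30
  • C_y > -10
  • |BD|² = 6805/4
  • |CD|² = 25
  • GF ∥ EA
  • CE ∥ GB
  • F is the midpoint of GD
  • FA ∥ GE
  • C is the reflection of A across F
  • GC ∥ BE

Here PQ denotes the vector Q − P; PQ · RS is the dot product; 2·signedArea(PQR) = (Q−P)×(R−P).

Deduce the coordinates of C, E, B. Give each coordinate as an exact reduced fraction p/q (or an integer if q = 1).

1. C_x = 7  [C is the reflection of A across F]
2. C_y = -9  [C is the reflection of A across F]
   → C = (7, -9)
3. E_x = -8  [GF ∥ EA ∩ FA ∥ GE]
4. E_y = 31/2  [GF ∥ EA ∩ FA ∥ GE]
   → E = (-8, 31/2)
5. B_x = -17  [GC ∥ BE ∩ CE ∥ GB]
6. B_y = 61/2  [GC ∥ BE ∩ CE ∥ GB]
   → B = (-17, 61/2)

B = (-17, 61/2)
C = (7, -9)
E = (-8, 31/2)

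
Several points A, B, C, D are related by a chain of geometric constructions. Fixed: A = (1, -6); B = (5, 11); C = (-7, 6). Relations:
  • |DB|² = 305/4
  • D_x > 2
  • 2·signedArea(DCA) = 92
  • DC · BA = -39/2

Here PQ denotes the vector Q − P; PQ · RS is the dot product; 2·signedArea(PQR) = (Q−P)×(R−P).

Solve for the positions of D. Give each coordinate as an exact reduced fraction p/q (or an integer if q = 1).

1. D_x = 3  [2·signedArea(DCA) = 92 ∩ DC · BA = -39/2]
2. D_y = 5/2  [2·signedArea(DCA) = 92 ∩ DC · BA = -39/2]
   → D = (3, 5/2)

D = (3, 5/2)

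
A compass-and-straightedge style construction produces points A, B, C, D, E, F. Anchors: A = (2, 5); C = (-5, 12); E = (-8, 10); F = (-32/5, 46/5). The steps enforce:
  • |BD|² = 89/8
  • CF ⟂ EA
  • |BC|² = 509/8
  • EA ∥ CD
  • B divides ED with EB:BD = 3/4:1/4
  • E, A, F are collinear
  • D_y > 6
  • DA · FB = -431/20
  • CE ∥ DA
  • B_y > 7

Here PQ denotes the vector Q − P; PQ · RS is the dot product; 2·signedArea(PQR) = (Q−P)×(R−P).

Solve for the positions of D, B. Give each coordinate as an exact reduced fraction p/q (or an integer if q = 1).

B = (7/4, 31/4)
D = (5, 7)

1. D_x = 5  [CE ∥ DA ∩ EA ∥ CD]
2. D_y = 7  [CE ∥ DA ∩ EA ∥ CD]
   → D = (5, 7)
3. B_x = 7/4  [B divides ED with EB:BD = 3/4:1/4]
4. B_y = 31/4  [B divides ED with EB:BD = 3/4:1/4]
   → B = (7/4, 31/4)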